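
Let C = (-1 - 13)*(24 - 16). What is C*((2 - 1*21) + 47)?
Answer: -3136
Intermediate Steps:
C = -112 (C = -14*8 = -112)
C*((2 - 1*21) + 47) = -112*((2 - 1*21) + 47) = -112*((2 - 21) + 47) = -112*(-19 + 47) = -112*28 = -3136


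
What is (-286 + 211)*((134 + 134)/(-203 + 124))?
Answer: 20100/79 ≈ 254.43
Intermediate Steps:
(-286 + 211)*((134 + 134)/(-203 + 124)) = -20100/(-79) = -20100*(-1)/79 = -75*(-268/79) = 20100/79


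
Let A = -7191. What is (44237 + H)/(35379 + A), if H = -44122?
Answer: 115/28188 ≈ 0.0040798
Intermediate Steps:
(44237 + H)/(35379 + A) = (44237 - 44122)/(35379 - 7191) = 115/28188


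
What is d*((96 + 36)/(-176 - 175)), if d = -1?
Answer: 44/117 ≈ 0.37607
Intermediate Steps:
d*((96 + 36)/(-176 - 175)) = -(96 + 36)/(-176 - 175) = -132/(-351) = -132*(-1)/351 = -1*(-44/117) = 44/117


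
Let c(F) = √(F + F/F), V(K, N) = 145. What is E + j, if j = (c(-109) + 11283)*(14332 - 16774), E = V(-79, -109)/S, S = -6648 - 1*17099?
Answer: -654303133387/23747 - 14652*I*√3 ≈ -2.7553e+7 - 25378.0*I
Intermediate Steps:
S = -23747 (S = -6648 - 17099 = -23747)
c(F) = √(1 + F) (c(F) = √(F + 1) = √(1 + F))
E = -145/23747 (E = 145/(-23747) = 145*(-1/23747) = -145/23747 ≈ -0.0061060)
j = -27553086 - 14652*I*√3 (j = (√(1 - 109) + 11283)*(14332 - 16774) = (√(-108) + 11283)*(-2442) = (6*I*√3 + 11283)*(-2442) = (11283 + 6*I*√3)*(-2442) = -27553086 - 14652*I*√3 ≈ -2.7553e+7 - 25378.0*I)
E + j = -145/23747 + (-27553086 - 14652*I*√3) = -654303133387/23747 - 14652*I*√3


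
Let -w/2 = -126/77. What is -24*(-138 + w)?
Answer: 35568/11 ≈ 3233.5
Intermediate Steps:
w = 36/11 (w = -(-252)/77 = -2*(-18/11) = 36/11 ≈ 3.2727)
-24*(-138 + w) = -24*(-138 + 36/11) = -24*(-1482/11) = 35568/11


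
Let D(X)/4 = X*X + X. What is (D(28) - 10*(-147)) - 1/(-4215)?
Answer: 19886371/4215 ≈ 4718.0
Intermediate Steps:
D(X) = 4*X + 4*X² (D(X) = 4*(X*X + X) = 4*(X² + X) = 4*(X + X²) = 4*X + 4*X²)
(D(28) - 10*(-147)) - 1/(-4215) = (4*28*(1 + 28) - 10*(-147)) - 1/(-4215) = (4*28*29 - 1*(-1470)) - 1*(-1/4215) = (3248 + 1470) + 1/4215 = 4718 + 1/4215 = 19886371/4215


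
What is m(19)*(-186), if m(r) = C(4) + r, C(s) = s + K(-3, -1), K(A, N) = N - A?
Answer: -4650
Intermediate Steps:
C(s) = 2 + s (C(s) = s + (-1 - 1*(-3)) = s + (-1 + 3) = s + 2 = 2 + s)
m(r) = 6 + r (m(r) = (2 + 4) + r = 6 + r)
m(19)*(-186) = (6 + 19)*(-186) = 25*(-186) = -4650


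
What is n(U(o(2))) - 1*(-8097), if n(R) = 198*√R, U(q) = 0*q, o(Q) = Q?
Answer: 8097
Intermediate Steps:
U(q) = 0
n(U(o(2))) - 1*(-8097) = 198*√0 - 1*(-8097) = 198*0 + 8097 = 0 + 8097 = 8097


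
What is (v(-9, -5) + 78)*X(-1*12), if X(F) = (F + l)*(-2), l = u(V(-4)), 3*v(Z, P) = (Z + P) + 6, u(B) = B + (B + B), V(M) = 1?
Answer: 1356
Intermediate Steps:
u(B) = 3*B (u(B) = B + 2*B = 3*B)
v(Z, P) = 2 + P/3 + Z/3 (v(Z, P) = ((Z + P) + 6)/3 = ((P + Z) + 6)/3 = (6 + P + Z)/3 = 2 + P/3 + Z/3)
l = 3 (l = 3*1 = 3)
X(F) = -6 - 2*F (X(F) = (F + 3)*(-2) = (3 + F)*(-2) = -6 - 2*F)
(v(-9, -5) + 78)*X(-1*12) = ((2 + (⅓)*(-5) + (⅓)*(-9)) + 78)*(-6 - (-2)*12) = ((2 - 5/3 - 3) + 78)*(-6 - 2*(-12)) = (-8/3 + 78)*(-6 + 24) = (226/3)*18 = 1356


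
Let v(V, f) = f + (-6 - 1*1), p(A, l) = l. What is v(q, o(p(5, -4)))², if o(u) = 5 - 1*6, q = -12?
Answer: 64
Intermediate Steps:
o(u) = -1 (o(u) = 5 - 6 = -1)
v(V, f) = -7 + f (v(V, f) = f + (-6 - 1) = f - 7 = -7 + f)
v(q, o(p(5, -4)))² = (-7 - 1)² = (-8)² = 64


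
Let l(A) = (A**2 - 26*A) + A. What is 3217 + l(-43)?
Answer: 6141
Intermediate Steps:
l(A) = A**2 - 25*A
3217 + l(-43) = 3217 - 43*(-25 - 43) = 3217 - 43*(-68) = 3217 + 2924 = 6141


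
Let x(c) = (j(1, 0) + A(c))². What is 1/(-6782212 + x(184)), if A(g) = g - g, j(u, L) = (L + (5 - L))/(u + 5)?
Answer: -36/244159607 ≈ -1.4744e-7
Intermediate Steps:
j(u, L) = 5/(5 + u)
A(g) = 0
x(c) = 25/36 (x(c) = (5/(5 + 1) + 0)² = (5/6 + 0)² = (5*(⅙) + 0)² = (⅚ + 0)² = (⅚)² = 25/36)
1/(-6782212 + x(184)) = 1/(-6782212 + 25/36) = 1/(-244159607/36) = -36/244159607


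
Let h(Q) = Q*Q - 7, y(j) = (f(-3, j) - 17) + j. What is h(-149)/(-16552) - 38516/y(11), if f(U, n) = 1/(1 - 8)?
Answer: 2230831741/355868 ≈ 6268.7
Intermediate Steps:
f(U, n) = -⅐ (f(U, n) = 1/(-7) = -⅐)
y(j) = -120/7 + j (y(j) = (-⅐ - 17) + j = -120/7 + j)
h(Q) = -7 + Q² (h(Q) = Q² - 7 = -7 + Q²)
h(-149)/(-16552) - 38516/y(11) = (-7 + (-149)²)/(-16552) - 38516/(-120/7 + 11) = (-7 + 22201)*(-1/16552) - 38516/(-43/7) = 22194*(-1/16552) - 38516*(-7/43) = -11097/8276 + 269612/43 = 2230831741/355868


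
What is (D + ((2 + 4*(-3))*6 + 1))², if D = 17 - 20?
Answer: 3844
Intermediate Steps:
D = -3
(D + ((2 + 4*(-3))*6 + 1))² = (-3 + ((2 + 4*(-3))*6 + 1))² = (-3 + ((2 - 12)*6 + 1))² = (-3 + (-10*6 + 1))² = (-3 + (-60 + 1))² = (-3 - 59)² = (-62)² = 3844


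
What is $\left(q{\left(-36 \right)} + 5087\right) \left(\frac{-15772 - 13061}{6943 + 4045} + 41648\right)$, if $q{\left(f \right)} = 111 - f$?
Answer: $\frac{1197537606247}{5494} \approx 2.1797 \cdot 10^{8}$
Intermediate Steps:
$\left(q{\left(-36 \right)} + 5087\right) \left(\frac{-15772 - 13061}{6943 + 4045} + 41648\right) = \left(\left(111 - -36\right) + 5087\right) \left(\frac{-15772 - 13061}{6943 + 4045} + 41648\right) = \left(\left(111 + 36\right) + 5087\right) \left(- \frac{28833}{10988} + 41648\right) = \left(147 + 5087\right) \left(\left(-28833\right) \frac{1}{10988} + 41648\right) = 5234 \left(- \frac{28833}{10988} + 41648\right) = 5234 \cdot \frac{457599391}{10988} = \frac{1197537606247}{5494}$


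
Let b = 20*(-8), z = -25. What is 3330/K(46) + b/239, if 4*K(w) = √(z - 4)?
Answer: -160/239 - 13320*I*√29/29 ≈ -0.66946 - 2473.5*I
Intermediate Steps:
K(w) = I*√29/4 (K(w) = √(-25 - 4)/4 = √(-29)/4 = (I*√29)/4 = I*√29/4)
b = -160
3330/K(46) + b/239 = 3330/((I*√29/4)) - 160/239 = 3330*(-4*I*√29/29) - 160*1/239 = -13320*I*√29/29 - 160/239 = -160/239 - 13320*I*√29/29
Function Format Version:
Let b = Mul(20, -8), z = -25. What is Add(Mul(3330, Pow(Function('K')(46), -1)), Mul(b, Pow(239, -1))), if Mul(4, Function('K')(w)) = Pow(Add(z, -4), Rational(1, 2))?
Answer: Add(Rational(-160, 239), Mul(Rational(-13320, 29), I, Pow(29, Rational(1, 2)))) ≈ Add(-0.66946, Mul(-2473.5, I))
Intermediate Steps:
Function('K')(w) = Mul(Rational(1, 4), I, Pow(29, Rational(1, 2))) (Function('K')(w) = Mul(Rational(1, 4), Pow(Add(-25, -4), Rational(1, 2))) = Mul(Rational(1, 4), Pow(-29, Rational(1, 2))) = Mul(Rational(1, 4), Mul(I, Pow(29, Rational(1, 2)))) = Mul(Rational(1, 4), I, Pow(29, Rational(1, 2))))
b = -160
Add(Mul(3330, Pow(Function('K')(46), -1)), Mul(b, Pow(239, -1))) = Add(Mul(3330, Pow(Mul(Rational(1, 4), I, Pow(29, Rational(1, 2))), -1)), Mul(-160, Pow(239, -1))) = Add(Mul(3330, Mul(Rational(-4, 29), I, Pow(29, Rational(1, 2)))), Mul(-160, Rational(1, 239))) = Add(Mul(Rational(-13320, 29), I, Pow(29, Rational(1, 2))), Rational(-160, 239)) = Add(Rational(-160, 239), Mul(Rational(-13320, 29), I, Pow(29, Rational(1, 2))))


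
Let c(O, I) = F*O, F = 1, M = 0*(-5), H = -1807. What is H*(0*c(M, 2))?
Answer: 0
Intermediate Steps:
M = 0
c(O, I) = O (c(O, I) = 1*O = O)
H*(0*c(M, 2)) = -0*0 = -1807*0 = 0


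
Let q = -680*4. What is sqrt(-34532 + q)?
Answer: 2*I*sqrt(9313) ≈ 193.01*I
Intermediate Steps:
q = -2720
sqrt(-34532 + q) = sqrt(-34532 - 2720) = sqrt(-37252) = 2*I*sqrt(9313)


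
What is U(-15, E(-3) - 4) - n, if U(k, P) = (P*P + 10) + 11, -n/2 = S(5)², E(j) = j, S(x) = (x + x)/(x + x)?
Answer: 72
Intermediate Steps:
S(x) = 1 (S(x) = (2*x)/((2*x)) = (2*x)*(1/(2*x)) = 1)
n = -2 (n = -2*1² = -2*1 = -2)
U(k, P) = 21 + P² (U(k, P) = (P² + 10) + 11 = (10 + P²) + 11 = 21 + P²)
U(-15, E(-3) - 4) - n = (21 + (-3 - 4)²) - 1*(-2) = (21 + (-7)²) + 2 = (21 + 49) + 2 = 70 + 2 = 72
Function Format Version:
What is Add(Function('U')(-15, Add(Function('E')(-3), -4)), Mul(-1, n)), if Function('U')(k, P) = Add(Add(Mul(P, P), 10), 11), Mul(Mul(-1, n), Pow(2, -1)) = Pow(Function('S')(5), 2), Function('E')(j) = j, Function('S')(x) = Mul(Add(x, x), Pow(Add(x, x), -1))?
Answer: 72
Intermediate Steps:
Function('S')(x) = 1 (Function('S')(x) = Mul(Mul(2, x), Pow(Mul(2, x), -1)) = Mul(Mul(2, x), Mul(Rational(1, 2), Pow(x, -1))) = 1)
n = -2 (n = Mul(-2, Pow(1, 2)) = Mul(-2, 1) = -2)
Function('U')(k, P) = Add(21, Pow(P, 2)) (Function('U')(k, P) = Add(Add(Pow(P, 2), 10), 11) = Add(Add(10, Pow(P, 2)), 11) = Add(21, Pow(P, 2)))
Add(Function('U')(-15, Add(Function('E')(-3), -4)), Mul(-1, n)) = Add(Add(21, Pow(Add(-3, -4), 2)), Mul(-1, -2)) = Add(Add(21, Pow(-7, 2)), 2) = Add(Add(21, 49), 2) = Add(70, 2) = 72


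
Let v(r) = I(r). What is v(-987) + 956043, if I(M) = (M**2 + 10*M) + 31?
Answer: 1920373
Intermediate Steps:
I(M) = 31 + M**2 + 10*M
v(r) = 31 + r**2 + 10*r
v(-987) + 956043 = (31 + (-987)**2 + 10*(-987)) + 956043 = (31 + 974169 - 9870) + 956043 = 964330 + 956043 = 1920373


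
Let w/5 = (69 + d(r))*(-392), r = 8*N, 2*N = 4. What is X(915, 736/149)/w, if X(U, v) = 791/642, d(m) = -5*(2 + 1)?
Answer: -113/9707040 ≈ -1.1641e-5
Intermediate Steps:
N = 2 (N = (1/2)*4 = 2)
r = 16 (r = 8*2 = 16)
d(m) = -15 (d(m) = -5*3 = -15)
X(U, v) = 791/642 (X(U, v) = 791*(1/642) = 791/642)
w = -105840 (w = 5*((69 - 15)*(-392)) = 5*(54*(-392)) = 5*(-21168) = -105840)
X(915, 736/149)/w = (791/642)/(-105840) = (791/642)*(-1/105840) = -113/9707040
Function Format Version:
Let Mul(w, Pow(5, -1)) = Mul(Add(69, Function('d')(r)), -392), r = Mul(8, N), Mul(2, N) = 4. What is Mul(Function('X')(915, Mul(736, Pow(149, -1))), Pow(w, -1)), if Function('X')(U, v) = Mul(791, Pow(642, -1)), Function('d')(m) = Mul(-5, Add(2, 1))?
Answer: Rational(-113, 9707040) ≈ -1.1641e-5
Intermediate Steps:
N = 2 (N = Mul(Rational(1, 2), 4) = 2)
r = 16 (r = Mul(8, 2) = 16)
Function('d')(m) = -15 (Function('d')(m) = Mul(-5, 3) = -15)
Function('X')(U, v) = Rational(791, 642) (Function('X')(U, v) = Mul(791, Rational(1, 642)) = Rational(791, 642))
w = -105840 (w = Mul(5, Mul(Add(69, -15), -392)) = Mul(5, Mul(54, -392)) = Mul(5, -21168) = -105840)
Mul(Function('X')(915, Mul(736, Pow(149, -1))), Pow(w, -1)) = Mul(Rational(791, 642), Pow(-105840, -1)) = Mul(Rational(791, 642), Rational(-1, 105840)) = Rational(-113, 9707040)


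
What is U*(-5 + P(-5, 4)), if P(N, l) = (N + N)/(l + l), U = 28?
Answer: -175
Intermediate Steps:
P(N, l) = N/l (P(N, l) = (2*N)/((2*l)) = (2*N)*(1/(2*l)) = N/l)
U*(-5 + P(-5, 4)) = 28*(-5 - 5/4) = 28*(-25/4) = -175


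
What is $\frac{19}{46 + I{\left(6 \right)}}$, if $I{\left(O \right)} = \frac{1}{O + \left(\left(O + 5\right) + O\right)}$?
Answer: $\frac{437}{1059} \approx 0.41265$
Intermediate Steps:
$I{\left(O \right)} = \frac{1}{5 + 3 O}$ ($I{\left(O \right)} = \frac{1}{O + \left(\left(5 + O\right) + O\right)} = \frac{1}{O + \left(5 + 2 O\right)} = \frac{1}{5 + 3 O}$)
$\frac{19}{46 + I{\left(6 \right)}} = \frac{19}{46 + \frac{1}{5 + 3 \cdot 6}} = \frac{19}{46 + \frac{1}{5 + 18}} = \frac{19}{46 + \frac{1}{23}} = \frac{19}{\frac{1059}{23}} = 19 \cdot \frac{23}{1059} = \frac{437}{1059}$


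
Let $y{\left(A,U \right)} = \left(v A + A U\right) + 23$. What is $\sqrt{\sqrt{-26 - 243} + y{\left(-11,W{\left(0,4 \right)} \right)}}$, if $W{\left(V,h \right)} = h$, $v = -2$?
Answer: $\sqrt{1 + i \sqrt{269}} \approx 2.9523 + 2.7777 i$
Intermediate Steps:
$y{\left(A,U \right)} = 23 - 2 A + A U$ ($y{\left(A,U \right)} = \left(- 2 A + A U\right) + 23 = 23 - 2 A + A U$)
$\sqrt{\sqrt{-26 - 243} + y{\left(-11,W{\left(0,4 \right)} \right)}} = \sqrt{\sqrt{-26 - 243} - -1} = \sqrt{\sqrt{-269} + \left(23 + 22 - 44\right)} = \sqrt{i \sqrt{269} + 1} = \sqrt{1 + i \sqrt{269}}$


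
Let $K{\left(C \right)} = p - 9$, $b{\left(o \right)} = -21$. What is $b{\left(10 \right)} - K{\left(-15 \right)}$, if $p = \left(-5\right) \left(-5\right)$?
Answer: $-37$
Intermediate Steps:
$p = 25$
$K{\left(C \right)} = 16$ ($K{\left(C \right)} = 25 - 9 = 16$)
$b{\left(10 \right)} - K{\left(-15 \right)} = -21 - 16 = -37$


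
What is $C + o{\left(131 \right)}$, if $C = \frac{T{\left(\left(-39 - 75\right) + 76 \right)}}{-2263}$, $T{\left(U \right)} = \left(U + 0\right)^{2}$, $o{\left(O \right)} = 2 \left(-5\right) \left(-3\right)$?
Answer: $\frac{66446}{2263} \approx 29.362$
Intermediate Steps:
$o{\left(O \right)} = 30$ ($o{\left(O \right)} = \left(-10\right) \left(-3\right) = 30$)
$T{\left(U \right)} = U^{2}$
$C = - \frac{1444}{2263}$ ($C = \frac{\left(\left(-39 - 75\right) + 76\right)^{2}}{-2263} = \left(-114 + 76\right)^{2} \left(- \frac{1}{2263}\right) = \left(-38\right)^{2} \left(- \frac{1}{2263}\right) = 1444 \left(- \frac{1}{2263}\right) = - \frac{1444}{2263} \approx -0.63809$)
$C + o{\left(131 \right)} = - \frac{1444}{2263} + 30 = \frac{66446}{2263}$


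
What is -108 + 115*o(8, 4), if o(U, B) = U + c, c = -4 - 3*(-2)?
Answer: 1042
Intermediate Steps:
c = 2 (c = -4 + 6 = 2)
o(U, B) = 2 + U (o(U, B) = U + 2 = 2 + U)
-108 + 115*o(8, 4) = -108 + 115*(2 + 8) = -108 + 115*10 = -108 + 1150 = 1042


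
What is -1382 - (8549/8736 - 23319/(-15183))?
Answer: -2914923509/2105376 ≈ -1384.5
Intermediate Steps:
-1382 - (8549/8736 - 23319/(-15183)) = -1382 - (8549*(1/8736) - 23319*(-1/15183)) = -1382 - (8549/8736 + 2591/1687) = -1382 - 1*5293877/2105376 = -1382 - 5293877/2105376 = -2914923509/2105376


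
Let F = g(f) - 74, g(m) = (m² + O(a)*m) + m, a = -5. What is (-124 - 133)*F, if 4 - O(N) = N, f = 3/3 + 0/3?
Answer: 16191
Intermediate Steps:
f = 1 (f = 3*(⅓) + 0*(⅓) = 1 + 0 = 1)
O(N) = 4 - N
g(m) = m² + 10*m (g(m) = (m² + (4 - 1*(-5))*m) + m = (m² + (4 + 5)*m) + m = (m² + 9*m) + m = m² + 10*m)
F = -63 (F = 1*(10 + 1) - 74 = 1*11 - 74 = 11 - 74 = -63)
(-124 - 133)*F = (-124 - 133)*(-63) = -257*(-63) = 16191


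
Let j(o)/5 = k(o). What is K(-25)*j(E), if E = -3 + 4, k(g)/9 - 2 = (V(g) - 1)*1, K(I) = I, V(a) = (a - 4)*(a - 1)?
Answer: -1125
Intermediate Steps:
V(a) = (-1 + a)*(-4 + a) (V(a) = (-4 + a)*(-1 + a) = (-1 + a)*(-4 + a))
k(g) = 45 - 45*g + 9*g² (k(g) = 18 + 9*(((4 + g² - 5*g) - 1)*1) = 18 + 9*((3 + g² - 5*g)*1) = 18 + 9*(3 + g² - 5*g) = 18 + (27 - 45*g + 9*g²) = 45 - 45*g + 9*g²)
E = 1
j(o) = 225 - 225*o + 45*o² (j(o) = 5*(45 - 45*o + 9*o²) = 225 - 225*o + 45*o²)
K(-25)*j(E) = -25*(225 - 225*1 + 45*1²) = -25*(225 - 225 + 45*1) = -25*(225 - 225 + 45) = -25*45 = -1125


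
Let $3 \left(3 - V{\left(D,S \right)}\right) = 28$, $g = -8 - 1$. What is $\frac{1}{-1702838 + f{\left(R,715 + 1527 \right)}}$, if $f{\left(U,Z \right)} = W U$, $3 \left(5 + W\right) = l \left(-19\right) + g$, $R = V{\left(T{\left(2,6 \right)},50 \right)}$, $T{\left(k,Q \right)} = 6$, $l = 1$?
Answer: $- \frac{9}{15324725} \approx -5.8729 \cdot 10^{-7}$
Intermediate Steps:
$g = -9$
$V{\left(D,S \right)} = - \frac{19}{3}$ ($V{\left(D,S \right)} = 3 - \frac{28}{3} = - \frac{19}{3}$)
$R = - \frac{19}{3} \approx -6.3333$
$W = - \frac{43}{3}$ ($W = -5 + \frac{1 \left(-19\right) - 9}{3} = -5 + \frac{-19 - 9}{3} = -5 + \frac{1}{3} \left(-28\right) = -5 - \frac{28}{3} = - \frac{43}{3} \approx -14.333$)
$f{\left(U,Z \right)} = - \frac{43 U}{3}$
$\frac{1}{-1702838 + f{\left(R,715 + 1527 \right)}} = \frac{1}{-1702838 - - \frac{817}{9}} = \frac{1}{-1702838 + \frac{817}{9}} = \frac{1}{- \frac{15324725}{9}} = - \frac{9}{15324725}$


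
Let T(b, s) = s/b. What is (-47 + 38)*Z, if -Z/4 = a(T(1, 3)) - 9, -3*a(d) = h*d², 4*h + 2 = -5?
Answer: -135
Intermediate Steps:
h = -7/4 (h = -½ + (¼)*(-5) = -½ - 5/4 = -7/4 ≈ -1.7500)
a(d) = 7*d²/12 (a(d) = -(-7)*d²/12 = 7*d²/12)
Z = 15 (Z = -4*(7*(3/1)²/12 - 9) = -4*(7*(3*1)²/12 - 9) = -4*((7/12)*3² - 9) = -4*((7/12)*9 - 9) = -4*(21/4 - 9) = -4*(-15/4) = 15)
(-47 + 38)*Z = (-47 + 38)*15 = -9*15 = -135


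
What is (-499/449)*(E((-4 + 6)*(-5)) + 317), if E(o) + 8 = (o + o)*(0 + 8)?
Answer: -74351/449 ≈ -165.59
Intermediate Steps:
E(o) = -8 + 16*o (E(o) = -8 + (o + o)*(0 + 8) = -8 + (2*o)*8 = -8 + 16*o)
(-499/449)*(E((-4 + 6)*(-5)) + 317) = (-499/449)*((-8 + 16*((-4 + 6)*(-5))) + 317) = (-499*1/449)*((-8 + 16*(2*(-5))) + 317) = -499*((-8 + 16*(-10)) + 317)/449 = -499*((-8 - 160) + 317)/449 = -499*(-168 + 317)/449 = -499/449*149 = -74351/449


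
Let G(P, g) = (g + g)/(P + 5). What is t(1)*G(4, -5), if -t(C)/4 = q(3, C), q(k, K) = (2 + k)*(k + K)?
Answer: 800/9 ≈ 88.889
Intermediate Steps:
G(P, g) = 2*g/(5 + P) (G(P, g) = (2*g)/(5 + P) = 2*g/(5 + P))
q(k, K) = (2 + k)*(K + k)
t(C) = -60 - 20*C (t(C) = -4*(3² + 2*C + 2*3 + C*3) = -4*(9 + 2*C + 6 + 3*C) = -4*(15 + 5*C) = -60 - 20*C)
t(1)*G(4, -5) = (-60 - 20*1)*(2*(-5)/(5 + 4)) = (-60 - 20)*(2*(-5)/9) = -160*(-5)/9 = -80*(-10/9) = 800/9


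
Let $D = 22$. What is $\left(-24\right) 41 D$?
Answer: $-21648$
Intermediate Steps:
$\left(-24\right) 41 D = \left(-24\right) 41 \cdot 22 = \left(-984\right) 22 = -21648$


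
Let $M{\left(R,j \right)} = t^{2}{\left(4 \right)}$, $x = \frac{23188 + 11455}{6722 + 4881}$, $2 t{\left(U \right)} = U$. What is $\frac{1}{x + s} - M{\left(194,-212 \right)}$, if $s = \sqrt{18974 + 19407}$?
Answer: $- \frac{2952068215007}{738002697940} + \frac{134629609 \sqrt{38381}}{5166018885580} \approx -3.995$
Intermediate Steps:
$t{\left(U \right)} = \frac{U}{2}$
$x = \frac{34643}{11603} \approx 2.9857$
$M{\left(R,j \right)} = 4$ ($M{\left(R,j \right)} = \left(\frac{1}{2} \cdot 4\right)^{2} = 2^{2} = 4$)
$s = \sqrt{38381} \approx 195.91$
$\frac{1}{x + s} - M{\left(194,-212 \right)} = \frac{1}{\frac{34643}{11603} + \sqrt{38381}} - 4 = -4 + \frac{1}{\frac{34643}{11603} + \sqrt{38381}}$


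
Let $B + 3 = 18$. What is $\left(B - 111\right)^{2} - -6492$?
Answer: $15708$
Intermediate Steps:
$B = 15$ ($B = -3 + 18 = 15$)
$\left(B - 111\right)^{2} - -6492 = \left(15 - 111\right)^{2} - -6492 = \left(-96\right)^{2} + 6492 = 9216 + 6492 = 15708$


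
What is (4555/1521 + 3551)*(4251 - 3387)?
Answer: 518940096/169 ≈ 3.0707e+6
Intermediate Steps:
(4555/1521 + 3551)*(4251 - 3387) = (4555*(1/1521) + 3551)*864 = (4555/1521 + 3551)*864 = (5405626/1521)*864 = 518940096/169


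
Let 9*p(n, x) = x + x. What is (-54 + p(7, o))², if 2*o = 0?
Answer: 2916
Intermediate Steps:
o = 0 (o = (½)*0 = 0)
p(n, x) = 2*x/9 (p(n, x) = (x + x)/9 = (2*x)/9 = 2*x/9)
(-54 + p(7, o))² = (-54 + (2/9)*0)² = (-54 + 0)² = (-54)² = 2916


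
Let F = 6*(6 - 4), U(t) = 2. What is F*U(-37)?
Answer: 24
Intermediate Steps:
F = 12 (F = 6*2 = 12)
F*U(-37) = 12*2 = 24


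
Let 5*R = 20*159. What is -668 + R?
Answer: -32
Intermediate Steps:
R = 636 (R = (20*159)/5 = (⅕)*3180 = 636)
-668 + R = -668 + 636 = -32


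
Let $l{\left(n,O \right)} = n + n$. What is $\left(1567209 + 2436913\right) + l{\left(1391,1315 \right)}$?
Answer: $4006904$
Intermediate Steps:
$l{\left(n,O \right)} = 2 n$
$\left(1567209 + 2436913\right) + l{\left(1391,1315 \right)} = \left(1567209 + 2436913\right) + 2 \cdot 1391 = 4004122 + 2782 = 4006904$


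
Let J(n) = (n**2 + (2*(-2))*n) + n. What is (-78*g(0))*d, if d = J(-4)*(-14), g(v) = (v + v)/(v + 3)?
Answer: 0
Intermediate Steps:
g(v) = 2*v/(3 + v) (g(v) = (2*v)/(3 + v) = 2*v/(3 + v))
J(n) = n**2 - 3*n (J(n) = (n**2 - 4*n) + n = n**2 - 3*n)
d = -392 (d = -4*(-3 - 4)*(-14) = -4*(-7)*(-14) = 28*(-14) = -392)
(-78*g(0))*d = -156*0/(3 + 0)*(-392) = -156*0/3*(-392) = -78*0*(-392) = 0*(-392) = 0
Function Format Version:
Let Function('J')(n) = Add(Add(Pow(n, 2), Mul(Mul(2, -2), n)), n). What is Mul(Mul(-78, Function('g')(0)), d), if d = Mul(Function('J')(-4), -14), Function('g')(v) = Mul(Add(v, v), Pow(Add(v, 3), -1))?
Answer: 0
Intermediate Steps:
Function('g')(v) = Mul(2, v, Pow(Add(3, v), -1)) (Function('g')(v) = Mul(Mul(2, v), Pow(Add(3, v), -1)) = Mul(2, v, Pow(Add(3, v), -1)))
Function('J')(n) = Add(Pow(n, 2), Mul(-3, n)) (Function('J')(n) = Add(Add(Pow(n, 2), Mul(-4, n)), n) = Add(Pow(n, 2), Mul(-3, n)))
d = -392 (d = Mul(Mul(-4, Add(-3, -4)), -14) = Mul(Mul(-4, -7), -14) = Mul(28, -14) = -392)
Mul(Mul(-78, Function('g')(0)), d) = Mul(Mul(-78, Mul(2, 0, Pow(Add(3, 0), -1))), -392) = Mul(Mul(-78, Mul(2, 0, Pow(3, -1))), -392) = Mul(Mul(-78, Mul(2, 0, Rational(1, 3))), -392) = Mul(Mul(-78, 0), -392) = Mul(0, -392) = 0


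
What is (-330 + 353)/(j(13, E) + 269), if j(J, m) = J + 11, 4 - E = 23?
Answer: 23/293 ≈ 0.078498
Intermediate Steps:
E = -19 (E = 4 - 1*23 = 4 - 23 = -19)
j(J, m) = 11 + J
(-330 + 353)/(j(13, E) + 269) = (-330 + 353)/((11 + 13) + 269) = 23/(24 + 269) = 23/293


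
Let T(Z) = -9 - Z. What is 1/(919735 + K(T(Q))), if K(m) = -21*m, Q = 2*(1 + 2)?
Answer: 1/920050 ≈ 1.0869e-6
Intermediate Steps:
Q = 6 (Q = 2*3 = 6)
1/(919735 + K(T(Q))) = 1/(919735 - 21*(-9 - 1*6)) = 1/(919735 - 21*(-9 - 6)) = 1/(919735 - 21*(-15)) = 1/(919735 + 315) = 1/920050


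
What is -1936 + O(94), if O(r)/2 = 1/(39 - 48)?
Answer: -17426/9 ≈ -1936.2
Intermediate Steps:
O(r) = -2/9 (O(r) = 2/(39 - 48) = 2/(-9) = 2*(-1/9) = -2/9)
-1936 + O(94) = -1936 - 2/9 = -17426/9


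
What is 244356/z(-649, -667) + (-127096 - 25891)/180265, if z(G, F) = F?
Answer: -44150876669/120236755 ≈ -367.20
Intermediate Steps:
244356/z(-649, -667) + (-127096 - 25891)/180265 = 244356/(-667) + (-127096 - 25891)/180265 = 244356*(-1/667) - 152987*1/180265 = -244356/667 - 152987/180265 = -44150876669/120236755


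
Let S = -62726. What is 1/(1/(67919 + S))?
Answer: 5193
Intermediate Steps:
1/(1/(67919 + S)) = 1/(1/(67919 - 62726)) = 1/(1/5193) = 5193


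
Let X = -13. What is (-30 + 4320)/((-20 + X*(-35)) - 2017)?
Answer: -2145/791 ≈ -2.7118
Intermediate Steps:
(-30 + 4320)/((-20 + X*(-35)) - 2017) = (-30 + 4320)/((-20 - 13*(-35)) - 2017) = 4290/((-20 + 455) - 2017) = 4290/(435 - 2017) = 4290/(-1582) = 4290*(-1/1582) = -2145/791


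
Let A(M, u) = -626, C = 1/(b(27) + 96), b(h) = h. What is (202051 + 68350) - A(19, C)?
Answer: 271027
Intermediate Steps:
C = 1/123 (C = 1/(27 + 96) = 1/123 ≈ 0.0081301)
(202051 + 68350) - A(19, C) = (202051 + 68350) - 1*(-626) = 270401 + 626 = 271027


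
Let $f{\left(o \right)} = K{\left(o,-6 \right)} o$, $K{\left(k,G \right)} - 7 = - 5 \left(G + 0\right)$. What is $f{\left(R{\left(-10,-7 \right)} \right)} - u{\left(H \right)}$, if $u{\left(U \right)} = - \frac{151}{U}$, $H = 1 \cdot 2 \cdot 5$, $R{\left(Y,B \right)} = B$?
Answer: $- \frac{2439}{10} \approx -243.9$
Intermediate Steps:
$H = 10$ ($H = 2 \cdot 5 = 10$)
$K{\left(k,G \right)} = 7 - 5 G$ ($K{\left(k,G \right)} = 7 - 5 \left(G + 0\right) = 7 - 5 G$)
$f{\left(o \right)} = 37 o$ ($f{\left(o \right)} = \left(7 - -30\right) o = \left(7 + 30\right) o = 37 o$)
$f{\left(R{\left(-10,-7 \right)} \right)} - u{\left(H \right)} = 37 \left(-7\right) - - \frac{151}{10} = -259 - \left(-151\right) \frac{1}{10} = -259 - - \frac{151}{10} = -259 + \frac{151}{10} = - \frac{2439}{10}$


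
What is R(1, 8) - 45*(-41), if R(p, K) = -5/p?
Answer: 1840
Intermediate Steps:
R(1, 8) - 45*(-41) = -5/1 - 45*(-41) = -5*1 + 1845 = -5 + 1845 = 1840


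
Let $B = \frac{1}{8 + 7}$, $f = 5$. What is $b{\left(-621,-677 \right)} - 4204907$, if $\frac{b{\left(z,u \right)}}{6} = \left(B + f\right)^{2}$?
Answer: $- \frac{315356473}{75} \approx -4.2048 \cdot 10^{6}$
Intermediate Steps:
$B = \frac{1}{15} \approx 0.066667$
$b{\left(z,u \right)} = \frac{11552}{75}$ ($b{\left(z,u \right)} = 6 \left(\frac{1}{15} + 5\right)^{2} = 6 \left(\frac{76}{15}\right)^{2} = 6 \cdot \frac{5776}{225} = \frac{11552}{75}$)
$b{\left(-621,-677 \right)} - 4204907 = \frac{11552}{75} - 4204907 = - \frac{315356473}{75}$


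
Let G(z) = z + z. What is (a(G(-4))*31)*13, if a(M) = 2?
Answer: 806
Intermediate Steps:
G(z) = 2*z
(a(G(-4))*31)*13 = (2*31)*13 = 62*13 = 806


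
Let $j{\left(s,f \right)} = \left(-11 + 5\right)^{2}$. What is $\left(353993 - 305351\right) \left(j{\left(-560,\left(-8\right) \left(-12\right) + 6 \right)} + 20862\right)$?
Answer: $1016520516$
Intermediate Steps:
$j{\left(s,f \right)} = 36$ ($j{\left(s,f \right)} = \left(-6\right)^{2} = 36$)
$\left(353993 - 305351\right) \left(j{\left(-560,\left(-8\right) \left(-12\right) + 6 \right)} + 20862\right) = \left(353993 - 305351\right) \left(36 + 20862\right) = 48642 \cdot 20898 = 1016520516$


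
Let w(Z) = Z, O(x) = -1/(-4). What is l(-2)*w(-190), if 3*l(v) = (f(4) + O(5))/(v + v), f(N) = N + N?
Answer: 1045/8 ≈ 130.63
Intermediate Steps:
f(N) = 2*N
O(x) = ¼ (O(x) = -1*(-¼) = ¼)
l(v) = 11/(8*v) (l(v) = ((2*4 + ¼)/(v + v))/3 = ((8 + ¼)/((2*v)))/3 = (33*(1/(2*v))/4)/3 = (33/(8*v))/3 = 11/(8*v))
l(-2)*w(-190) = ((11/8)/(-2))*(-190) = ((11/8)*(-½))*(-190) = -11/16*(-190) = 1045/8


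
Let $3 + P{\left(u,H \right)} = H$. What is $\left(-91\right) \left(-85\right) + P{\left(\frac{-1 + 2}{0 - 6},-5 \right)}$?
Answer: $7727$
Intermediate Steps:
$P{\left(u,H \right)} = -3 + H$
$\left(-91\right) \left(-85\right) + P{\left(\frac{-1 + 2}{0 - 6},-5 \right)} = \left(-91\right) \left(-85\right) - 8 = 7735 - 8 = 7727$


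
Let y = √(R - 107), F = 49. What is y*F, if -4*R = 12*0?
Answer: 49*I*√107 ≈ 506.86*I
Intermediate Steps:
R = 0 (R = -3*0 = -¼*0 = 0)
y = I*√107 (y = √(0 - 107) = √(-107) = I*√107 ≈ 10.344*I)
y*F = (I*√107)*49 = 49*I*√107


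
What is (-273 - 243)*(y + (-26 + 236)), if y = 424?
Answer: -327144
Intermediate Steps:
(-273 - 243)*(y + (-26 + 236)) = (-273 - 243)*(424 + (-26 + 236)) = -516*(424 + 210) = -516*634 = -327144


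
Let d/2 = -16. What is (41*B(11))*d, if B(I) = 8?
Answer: -10496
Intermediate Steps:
d = -32 (d = 2*(-16) = -32)
(41*B(11))*d = (41*8)*(-32) = 328*(-32) = -10496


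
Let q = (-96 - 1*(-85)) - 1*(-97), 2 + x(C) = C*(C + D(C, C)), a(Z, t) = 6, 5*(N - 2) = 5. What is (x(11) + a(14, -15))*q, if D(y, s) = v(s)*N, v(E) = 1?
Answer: 13588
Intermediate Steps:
N = 3 (N = 2 + (⅕)*5 = 2 + 1 = 3)
D(y, s) = 3 (D(y, s) = 1*3 = 3)
x(C) = -2 + C*(3 + C) (x(C) = -2 + C*(C + 3) = -2 + C*(3 + C))
q = 86 (q = (-96 + 85) + 97 = -11 + 97 = 86)
(x(11) + a(14, -15))*q = ((-2 + 11² + 3*11) + 6)*86 = ((-2 + 121 + 33) + 6)*86 = (152 + 6)*86 = 158*86 = 13588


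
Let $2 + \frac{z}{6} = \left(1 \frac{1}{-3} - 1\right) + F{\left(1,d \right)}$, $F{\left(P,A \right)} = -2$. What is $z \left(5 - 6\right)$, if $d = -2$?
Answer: $32$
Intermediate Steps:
$z = -32$ ($z = -12 + 6 \left(\left(1 \frac{1}{-3} - 1\right) - 2\right) = -12 + 6 \left(\left(1 \left(- \frac{1}{3}\right) - 1\right) - 2\right) = -12 + 6 \left(\left(- \frac{1}{3} - 1\right) - 2\right) = -12 + 6 \left(- \frac{4}{3} - 2\right) = -12 + 6 \left(- \frac{10}{3}\right) = -12 - 20 = -32$)
$z \left(5 - 6\right) = - 32 \left(5 - 6\right) = \left(-32\right) \left(-1\right) = 32$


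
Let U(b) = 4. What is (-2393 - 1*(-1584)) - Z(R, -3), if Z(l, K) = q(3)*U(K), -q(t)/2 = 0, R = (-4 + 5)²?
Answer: -809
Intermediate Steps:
R = 1 (R = 1² = 1)
q(t) = 0 (q(t) = -2*0 = 0)
Z(l, K) = 0 (Z(l, K) = 0*4 = 0)
(-2393 - 1*(-1584)) - Z(R, -3) = (-2393 - 1*(-1584)) - 1*0 = (-2393 + 1584) + 0 = -809 + 0 = -809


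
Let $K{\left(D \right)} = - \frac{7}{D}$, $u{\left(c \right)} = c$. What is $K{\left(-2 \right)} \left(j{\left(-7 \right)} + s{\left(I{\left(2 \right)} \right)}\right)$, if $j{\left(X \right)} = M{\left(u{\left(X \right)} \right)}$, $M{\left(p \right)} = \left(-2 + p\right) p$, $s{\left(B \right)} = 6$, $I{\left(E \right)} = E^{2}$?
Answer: $\frac{483}{2} \approx 241.5$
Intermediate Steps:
$M{\left(p \right)} = p \left(-2 + p\right)$
$j{\left(X \right)} = X \left(-2 + X\right)$
$K{\left(-2 \right)} \left(j{\left(-7 \right)} + s{\left(I{\left(2 \right)} \right)}\right) = - \frac{7}{-2} \left(- 7 \left(-2 - 7\right) + 6\right) = \left(-7\right) \left(- \frac{1}{2}\right) \left(\left(-7\right) \left(-9\right) + 6\right) = \frac{7 \left(63 + 6\right)}{2} = \frac{7}{2} \cdot 69 = \frac{483}{2}$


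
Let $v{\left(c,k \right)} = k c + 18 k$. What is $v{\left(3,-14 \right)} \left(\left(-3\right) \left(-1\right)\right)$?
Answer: $-882$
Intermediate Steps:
$v{\left(c,k \right)} = 18 k + c k$ ($v{\left(c,k \right)} = c k + 18 k = 18 k + c k$)
$v{\left(3,-14 \right)} \left(\left(-3\right) \left(-1\right)\right) = - 14 \left(18 + 3\right) \left(\left(-3\right) \left(-1\right)\right) = \left(-14\right) 21 \cdot 3 = \left(-294\right) 3 = -882$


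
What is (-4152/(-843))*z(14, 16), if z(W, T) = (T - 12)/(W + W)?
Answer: 1384/1967 ≈ 0.70361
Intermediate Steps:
z(W, T) = (-12 + T)/(2*W) (z(W, T) = (-12 + T)/((2*W)) = (-12 + T)*(1/(2*W)) = (-12 + T)/(2*W))
(-4152/(-843))*z(14, 16) = (-4152/(-843))*((½)*(-12 + 16)/14) = (-4152*(-1/843))*((½)*(1/14)*4) = (1384/281)*(⅐) = 1384/1967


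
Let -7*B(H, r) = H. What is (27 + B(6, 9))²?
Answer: 33489/49 ≈ 683.45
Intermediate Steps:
B(H, r) = -H/7
(27 + B(6, 9))² = (27 - ⅐*6)² = (27 - 6/7)² = (183/7)² = 33489/49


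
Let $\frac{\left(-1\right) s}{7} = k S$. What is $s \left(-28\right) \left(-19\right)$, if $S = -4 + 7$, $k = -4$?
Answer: $44688$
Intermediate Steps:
$S = 3$
$s = 84$ ($s = - 7 \left(\left(-4\right) 3\right) = \left(-7\right) \left(-12\right) = 84$)
$s \left(-28\right) \left(-19\right) = 84 \left(-28\right) \left(-19\right) = \left(-2352\right) \left(-19\right) = 44688$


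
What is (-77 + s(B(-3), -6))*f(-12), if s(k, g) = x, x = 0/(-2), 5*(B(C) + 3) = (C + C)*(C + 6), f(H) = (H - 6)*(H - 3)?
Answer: -20790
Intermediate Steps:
f(H) = (-6 + H)*(-3 + H)
B(C) = -3 + 2*C*(6 + C)/5 (B(C) = -3 + ((C + C)*(C + 6))/5 = -3 + ((2*C)*(6 + C))/5 = -3 + (2*C*(6 + C))/5 = -3 + 2*C*(6 + C)/5)
x = 0 (x = 0*(-1/2) = 0)
s(k, g) = 0
(-77 + s(B(-3), -6))*f(-12) = (-77 + 0)*(18 + (-12)**2 - 9*(-12)) = -77*(18 + 144 + 108) = -77*270 = -20790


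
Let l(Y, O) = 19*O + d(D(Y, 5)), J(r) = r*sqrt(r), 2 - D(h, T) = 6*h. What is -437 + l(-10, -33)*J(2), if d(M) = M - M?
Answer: -437 - 1254*sqrt(2) ≈ -2210.4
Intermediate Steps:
D(h, T) = 2 - 6*h
d(M) = 0
J(r) = r**(3/2)
l(Y, O) = 19*O (l(Y, O) = 19*O + 0 = 19*O)
-437 + l(-10, -33)*J(2) = -437 + (19*(-33))*2**(3/2) = -437 - 1254*sqrt(2)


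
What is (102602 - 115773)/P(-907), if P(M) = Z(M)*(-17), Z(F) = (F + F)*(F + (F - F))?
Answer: 13171/27970066 ≈ 0.00047090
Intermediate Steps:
Z(F) = 2*F**2 (Z(F) = (2*F)*(F + 0) = (2*F)*F = 2*F**2)
P(M) = -34*M**2 (P(M) = (2*M**2)*(-17) = -34*M**2)
(102602 - 115773)/P(-907) = (102602 - 115773)/((-34*(-907)**2)) = -13171/((-34*822649)) = -13171/(-27970066) = -13171*(-1/27970066) = 13171/27970066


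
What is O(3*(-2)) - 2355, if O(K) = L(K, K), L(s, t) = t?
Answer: -2361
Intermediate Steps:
O(K) = K
O(3*(-2)) - 2355 = 3*(-2) - 2355 = -6 - 2355 = -2361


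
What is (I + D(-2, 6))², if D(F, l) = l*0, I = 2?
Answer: 4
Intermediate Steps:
D(F, l) = 0
(I + D(-2, 6))² = (2 + 0)² = 2² = 4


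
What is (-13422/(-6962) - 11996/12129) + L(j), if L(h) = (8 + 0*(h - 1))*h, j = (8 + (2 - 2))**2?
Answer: 21656816731/42221049 ≈ 512.94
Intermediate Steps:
j = 64 (j = (8 + 0)**2 = 8**2 = 64)
L(h) = 8*h (L(h) = (8 + 0*(-1 + h))*h = (8 + 0)*h = 8*h)
(-13422/(-6962) - 11996/12129) + L(j) = (-13422/(-6962) - 11996/12129) + 8*64 = (-13422*(-1/6962) - 11996*1/12129) + 512 = (6711/3481 - 11996/12129) + 512 = 39639643/42221049 + 512 = 21656816731/42221049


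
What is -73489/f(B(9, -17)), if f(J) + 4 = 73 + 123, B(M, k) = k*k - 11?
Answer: -73489/192 ≈ -382.76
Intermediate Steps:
B(M, k) = -11 + k² (B(M, k) = k² - 11 = -11 + k²)
f(J) = 192 (f(J) = -4 + (73 + 123) = -4 + 196 = 192)
-73489/f(B(9, -17)) = -73489/192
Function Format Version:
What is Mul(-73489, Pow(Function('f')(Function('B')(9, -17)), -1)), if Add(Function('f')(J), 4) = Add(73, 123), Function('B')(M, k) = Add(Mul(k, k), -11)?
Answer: Rational(-73489, 192) ≈ -382.76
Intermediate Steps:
Function('B')(M, k) = Add(-11, Pow(k, 2)) (Function('B')(M, k) = Add(Pow(k, 2), -11) = Add(-11, Pow(k, 2)))
Function('f')(J) = 192 (Function('f')(J) = Add(-4, Add(73, 123)) = Add(-4, 196) = 192)
Mul(-73489, Pow(Function('f')(Function('B')(9, -17)), -1)) = Mul(-73489, Pow(192, -1)) = Mul(-73489, Rational(1, 192)) = Rational(-73489, 192)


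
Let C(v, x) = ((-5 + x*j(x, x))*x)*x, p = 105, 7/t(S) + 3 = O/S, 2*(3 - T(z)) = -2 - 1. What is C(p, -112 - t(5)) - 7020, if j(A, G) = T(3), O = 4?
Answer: -15611947587/2662 ≈ -5.8647e+6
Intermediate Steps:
T(z) = 9/2 (T(z) = 3 - (-2 - 1)/2 = 3 - ½*(-3) = 3 + 3/2 = 9/2)
j(A, G) = 9/2
t(S) = 7/(-3 + 4/S)
C(v, x) = x²*(-5 + 9*x/2) (C(v, x) = ((-5 + x*(9/2))*x)*x = ((-5 + 9*x/2)*x)*x = (x*(-5 + 9*x/2))*x = x²*(-5 + 9*x/2))
C(p, -112 - t(5)) - 7020 = (-112 - (-7)*5/(-4 + 3*5))²*(-10 + 9*(-112 - (-7)*5/(-4 + 3*5)))/2 - 7020 = (-112 - (-7)*5/(-4 + 15))²*(-10 + 9*(-112 - (-7)*5/(-4 + 15)))/2 - 7020 = (-112 - (-7)*5/11)²*(-10 + 9*(-112 - (-7)*5/11))/2 - 7020 = (-112 - 1*(-35/11))²*(-10 + 9*(-112 - 1*(-35/11)))/2 - 7020 = (-112 + 35/11)²*(-10 + 9*(-112 + 35/11))/2 - 7020 = (-1197/11)²*(-10 + 9*(-1197/11))/2 - 7020 = (½)*(1432809/121)*(-10 - 10773/11) - 7020 = (½)*(1432809/121)*(-10883/11) - 7020 = -15593260347/2662 - 7020 = -15611947587/2662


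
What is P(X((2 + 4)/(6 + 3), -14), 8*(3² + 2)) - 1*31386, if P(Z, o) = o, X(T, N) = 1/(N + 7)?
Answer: -31298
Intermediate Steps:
X(T, N) = 1/(7 + N)
P(X((2 + 4)/(6 + 3), -14), 8*(3² + 2)) - 1*31386 = 8*(3² + 2) - 1*31386 = 8*(9 + 2) - 31386 = 8*11 - 31386 = 88 - 31386 = -31298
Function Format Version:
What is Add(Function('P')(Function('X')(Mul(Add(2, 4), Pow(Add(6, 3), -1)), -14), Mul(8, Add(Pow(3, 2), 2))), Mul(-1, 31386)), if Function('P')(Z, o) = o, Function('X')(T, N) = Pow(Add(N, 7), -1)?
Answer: -31298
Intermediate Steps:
Function('X')(T, N) = Pow(Add(7, N), -1)
Add(Function('P')(Function('X')(Mul(Add(2, 4), Pow(Add(6, 3), -1)), -14), Mul(8, Add(Pow(3, 2), 2))), Mul(-1, 31386)) = Add(Mul(8, Add(Pow(3, 2), 2)), Mul(-1, 31386)) = Add(Mul(8, Add(9, 2)), -31386) = Add(Mul(8, 11), -31386) = Add(88, -31386) = -31298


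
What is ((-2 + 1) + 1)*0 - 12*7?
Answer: -84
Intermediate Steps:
((-2 + 1) + 1)*0 - 12*7 = (-1 + 1)*0 - 84 = 0*0 - 84 = 0 - 84 = -84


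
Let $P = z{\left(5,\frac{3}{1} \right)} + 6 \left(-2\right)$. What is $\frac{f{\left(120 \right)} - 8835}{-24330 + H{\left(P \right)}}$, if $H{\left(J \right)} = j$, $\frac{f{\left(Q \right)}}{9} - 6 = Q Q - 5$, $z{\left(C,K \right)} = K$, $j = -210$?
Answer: $- \frac{20129}{4090} \approx -4.9215$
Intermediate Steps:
$f{\left(Q \right)} = 9 + 9 Q^{2}$ ($f{\left(Q \right)} = 54 + 9 \left(Q Q - 5\right) = 54 + 9 \left(Q^{2} - 5\right) = 54 + 9 \left(-5 + Q^{2}\right) = 54 + \left(-45 + 9 Q^{2}\right) = 9 + 9 Q^{2}$)
$P = -9$ ($P = \frac{3}{1} + 6 \left(-2\right) = 3 \cdot 1 - 12 = 3 - 12 = -9$)
$H{\left(J \right)} = -210$
$\frac{f{\left(120 \right)} - 8835}{-24330 + H{\left(P \right)}} = \frac{\left(9 + 9 \cdot 120^{2}\right) - 8835}{-24330 - 210} = \frac{\left(9 + 9 \cdot 14400\right) - 8835}{-24540} = \left(\left(9 + 129600\right) - 8835\right) \left(- \frac{1}{24540}\right) = \left(129609 - 8835\right) \left(- \frac{1}{24540}\right) = 120774 \left(- \frac{1}{24540}\right) = - \frac{20129}{4090}$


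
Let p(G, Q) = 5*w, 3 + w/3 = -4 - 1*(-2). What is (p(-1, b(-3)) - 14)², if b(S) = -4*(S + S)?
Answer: 7921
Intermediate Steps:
w = -15 (w = -9 + 3*(-4 - 1*(-2)) = -9 + 3*(-4 + 2) = -9 + 3*(-2) = -9 - 6 = -15)
b(S) = -8*S
p(G, Q) = -75 (p(G, Q) = 5*(-15) = -75)
(p(-1, b(-3)) - 14)² = (-75 - 14)² = (-89)² = 7921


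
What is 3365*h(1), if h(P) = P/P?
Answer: 3365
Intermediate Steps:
h(P) = 1
3365*h(1) = 3365*1 = 3365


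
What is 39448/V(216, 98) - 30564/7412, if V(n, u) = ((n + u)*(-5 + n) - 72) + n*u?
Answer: -297172103/80929775 ≈ -3.6720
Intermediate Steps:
V(n, u) = -72 + n*u + (-5 + n)*(n + u) (V(n, u) = ((-5 + n)*(n + u) - 72) + n*u = (-72 + (-5 + n)*(n + u)) + n*u = -72 + n*u + (-5 + n)*(n + u))
39448/V(216, 98) - 30564/7412 = 39448/(-72 + 216² - 5*216 - 5*98 + 2*216*98) - 30564/7412 = 39448/(-72 + 46656 - 1080 - 490 + 42336) - 30564*1/7412 = 39448/87350 - 7641/1853 = 39448*(1/87350) - 7641/1853 = 19724/43675 - 7641/1853 = -297172103/80929775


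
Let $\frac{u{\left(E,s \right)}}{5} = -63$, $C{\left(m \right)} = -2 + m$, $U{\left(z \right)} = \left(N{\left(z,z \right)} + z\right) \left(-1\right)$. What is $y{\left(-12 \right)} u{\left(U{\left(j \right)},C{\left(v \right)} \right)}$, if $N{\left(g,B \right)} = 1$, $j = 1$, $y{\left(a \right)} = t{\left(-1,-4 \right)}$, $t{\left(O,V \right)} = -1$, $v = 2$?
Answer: $315$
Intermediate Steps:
$y{\left(a \right)} = -1$
$U{\left(z \right)} = -1 - z$ ($U{\left(z \right)} = \left(1 + z\right) \left(-1\right) = -1 - z$)
$u{\left(E,s \right)} = -315$ ($u{\left(E,s \right)} = 5 \left(-63\right) = -315$)
$y{\left(-12 \right)} u{\left(U{\left(j \right)},C{\left(v \right)} \right)} = \left(-1\right) \left(-315\right) = 315$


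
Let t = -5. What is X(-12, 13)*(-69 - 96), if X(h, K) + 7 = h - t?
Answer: 2310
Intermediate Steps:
X(h, K) = -2 + h (X(h, K) = -7 + (h - 1*(-5)) = -7 + (h + 5) = -7 + (5 + h) = -2 + h)
X(-12, 13)*(-69 - 96) = (-2 - 12)*(-69 - 96) = -14*(-165) = 2310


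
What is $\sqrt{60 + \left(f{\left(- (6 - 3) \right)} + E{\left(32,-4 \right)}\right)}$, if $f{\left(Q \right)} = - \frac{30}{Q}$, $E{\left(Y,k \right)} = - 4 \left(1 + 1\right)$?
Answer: $\sqrt{62} \approx 7.874$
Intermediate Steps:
$E{\left(Y,k \right)} = -8$ ($E{\left(Y,k \right)} = \left(-4\right) 2 = -8$)
$\sqrt{60 + \left(f{\left(- (6 - 3) \right)} + E{\left(32,-4 \right)}\right)} = \sqrt{60 - \left(8 + \frac{30}{\left(-1\right) \left(6 - 3\right)}\right)} = \sqrt{60 - \left(8 + \frac{30}{\left(-1\right) 3}\right)} = \sqrt{60 - \left(8 + \frac{30}{-3}\right)} = \sqrt{60 - -2} = \sqrt{60 + \left(10 - 8\right)} = \sqrt{60 + 2} = \sqrt{62}$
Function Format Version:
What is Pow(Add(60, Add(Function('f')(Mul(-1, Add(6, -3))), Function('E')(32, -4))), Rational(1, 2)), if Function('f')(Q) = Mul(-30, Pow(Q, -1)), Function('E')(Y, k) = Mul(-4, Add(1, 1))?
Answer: Pow(62, Rational(1, 2)) ≈ 7.8740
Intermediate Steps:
Function('E')(Y, k) = -8 (Function('E')(Y, k) = Mul(-4, 2) = -8)
Pow(Add(60, Add(Function('f')(Mul(-1, Add(6, -3))), Function('E')(32, -4))), Rational(1, 2)) = Pow(Add(60, Add(Mul(-30, Pow(Mul(-1, Add(6, -3)), -1)), -8)), Rational(1, 2)) = Pow(Add(60, Add(Mul(-30, Pow(Mul(-1, 3), -1)), -8)), Rational(1, 2)) = Pow(Add(60, Add(Mul(-30, Pow(-3, -1)), -8)), Rational(1, 2)) = Pow(Add(60, Add(Mul(-30, Rational(-1, 3)), -8)), Rational(1, 2)) = Pow(Add(60, Add(10, -8)), Rational(1, 2)) = Pow(Add(60, 2), Rational(1, 2)) = Pow(62, Rational(1, 2))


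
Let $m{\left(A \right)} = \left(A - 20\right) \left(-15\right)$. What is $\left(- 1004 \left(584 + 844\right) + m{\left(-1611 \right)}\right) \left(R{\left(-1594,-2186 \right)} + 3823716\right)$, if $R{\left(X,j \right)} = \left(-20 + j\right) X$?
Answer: $-10343985719760$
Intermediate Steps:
$R{\left(X,j \right)} = X \left(-20 + j\right)$
$m{\left(A \right)} = 300 - 15 A$ ($m{\left(A \right)} = \left(-20 + A\right) \left(-15\right) = 300 - 15 A$)
$\left(- 1004 \left(584 + 844\right) + m{\left(-1611 \right)}\right) \left(R{\left(-1594,-2186 \right)} + 3823716\right) = \left(- 1004 \left(584 + 844\right) + \left(300 - -24165\right)\right) \left(- 1594 \left(-20 - 2186\right) + 3823716\right) = \left(\left(-1004\right) 1428 + \left(300 + 24165\right)\right) \left(\left(-1594\right) \left(-2206\right) + 3823716\right) = \left(-1433712 + 24465\right) \left(3516364 + 3823716\right) = \left(-1409247\right) 7340080 = -10343985719760$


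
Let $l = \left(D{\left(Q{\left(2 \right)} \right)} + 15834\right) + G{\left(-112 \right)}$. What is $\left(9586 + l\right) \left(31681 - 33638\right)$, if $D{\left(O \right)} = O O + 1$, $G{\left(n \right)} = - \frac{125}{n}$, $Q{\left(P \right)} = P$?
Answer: $- \frac{5572997825}{112} \approx -4.9759 \cdot 10^{7}$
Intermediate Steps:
$D{\left(O \right)} = 1 + O^{2}$ ($D{\left(O \right)} = O^{2} + 1 = 1 + O^{2}$)
$l = \frac{1774093}{112}$ ($l = \left(\left(1 + 2^{2}\right) + 15834\right) - \frac{125}{-112} = \left(\left(1 + 4\right) + 15834\right) - - \frac{125}{112} = \left(5 + 15834\right) + \frac{125}{112} = 15839 + \frac{125}{112} = \frac{1774093}{112} \approx 15840.0$)
$\left(9586 + l\right) \left(31681 - 33638\right) = \left(9586 + \frac{1774093}{112}\right) \left(31681 - 33638\right) = \frac{2847725}{112} \left(-1957\right) = - \frac{5572997825}{112}$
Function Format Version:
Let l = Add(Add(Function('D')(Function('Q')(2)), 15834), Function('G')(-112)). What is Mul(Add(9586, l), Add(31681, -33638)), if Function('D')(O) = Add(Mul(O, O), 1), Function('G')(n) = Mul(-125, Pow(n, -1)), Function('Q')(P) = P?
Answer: Rational(-5572997825, 112) ≈ -4.9759e+7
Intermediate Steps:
Function('D')(O) = Add(1, Pow(O, 2)) (Function('D')(O) = Add(Pow(O, 2), 1) = Add(1, Pow(O, 2)))
l = Rational(1774093, 112) (l = Add(Add(Add(1, Pow(2, 2)), 15834), Mul(-125, Pow(-112, -1))) = Add(Add(Add(1, 4), 15834), Mul(-125, Rational(-1, 112))) = Add(Add(5, 15834), Rational(125, 112)) = Add(15839, Rational(125, 112)) = Rational(1774093, 112) ≈ 15840.)
Mul(Add(9586, l), Add(31681, -33638)) = Mul(Add(9586, Rational(1774093, 112)), Add(31681, -33638)) = Mul(Rational(2847725, 112), -1957) = Rational(-5572997825, 112)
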